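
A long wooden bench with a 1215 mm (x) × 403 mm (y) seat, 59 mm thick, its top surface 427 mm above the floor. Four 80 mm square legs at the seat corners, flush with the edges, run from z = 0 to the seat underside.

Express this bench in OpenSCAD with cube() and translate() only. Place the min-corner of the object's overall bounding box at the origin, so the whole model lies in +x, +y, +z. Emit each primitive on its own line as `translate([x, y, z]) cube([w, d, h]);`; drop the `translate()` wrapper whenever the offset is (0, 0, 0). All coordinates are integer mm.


translate([0, 0, 368]) cube([1215, 403, 59]);
cube([80, 80, 368]);
translate([0, 323, 0]) cube([80, 80, 368]);
translate([1135, 0, 0]) cube([80, 80, 368]);
translate([1135, 323, 0]) cube([80, 80, 368]);


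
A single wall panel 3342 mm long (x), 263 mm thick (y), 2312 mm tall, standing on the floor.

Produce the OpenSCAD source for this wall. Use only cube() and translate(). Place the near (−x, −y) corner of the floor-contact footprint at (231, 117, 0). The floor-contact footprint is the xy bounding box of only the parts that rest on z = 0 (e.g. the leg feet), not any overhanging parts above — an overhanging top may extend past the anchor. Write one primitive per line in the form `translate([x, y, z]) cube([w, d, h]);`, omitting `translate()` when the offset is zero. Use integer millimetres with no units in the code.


translate([231, 117, 0]) cube([3342, 263, 2312]);


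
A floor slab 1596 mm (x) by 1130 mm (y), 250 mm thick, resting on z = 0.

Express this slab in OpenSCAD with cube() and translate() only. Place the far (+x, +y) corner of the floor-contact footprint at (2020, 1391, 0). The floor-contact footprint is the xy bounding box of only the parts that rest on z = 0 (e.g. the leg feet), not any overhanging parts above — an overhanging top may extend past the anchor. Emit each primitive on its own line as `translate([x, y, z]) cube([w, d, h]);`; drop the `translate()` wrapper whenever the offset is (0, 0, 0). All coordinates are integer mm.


translate([424, 261, 0]) cube([1596, 1130, 250]);


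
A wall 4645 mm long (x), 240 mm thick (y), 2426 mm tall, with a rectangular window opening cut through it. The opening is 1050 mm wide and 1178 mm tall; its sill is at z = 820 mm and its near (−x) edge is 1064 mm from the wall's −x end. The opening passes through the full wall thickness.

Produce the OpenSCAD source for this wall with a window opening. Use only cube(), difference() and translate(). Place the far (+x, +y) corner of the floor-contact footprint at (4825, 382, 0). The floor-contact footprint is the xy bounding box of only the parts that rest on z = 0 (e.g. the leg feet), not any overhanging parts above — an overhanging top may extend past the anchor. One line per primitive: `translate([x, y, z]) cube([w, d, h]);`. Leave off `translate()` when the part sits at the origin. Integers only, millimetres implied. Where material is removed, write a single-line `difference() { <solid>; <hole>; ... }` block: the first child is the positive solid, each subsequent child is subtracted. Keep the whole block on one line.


difference() { translate([180, 142, 0]) cube([4645, 240, 2426]); translate([1244, 142, 820]) cube([1050, 240, 1178]); }


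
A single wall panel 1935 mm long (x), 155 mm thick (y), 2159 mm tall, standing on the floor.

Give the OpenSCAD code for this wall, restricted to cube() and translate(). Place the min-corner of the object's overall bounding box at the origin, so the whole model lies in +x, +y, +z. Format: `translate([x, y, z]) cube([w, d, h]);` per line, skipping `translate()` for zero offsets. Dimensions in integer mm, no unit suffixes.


cube([1935, 155, 2159]);


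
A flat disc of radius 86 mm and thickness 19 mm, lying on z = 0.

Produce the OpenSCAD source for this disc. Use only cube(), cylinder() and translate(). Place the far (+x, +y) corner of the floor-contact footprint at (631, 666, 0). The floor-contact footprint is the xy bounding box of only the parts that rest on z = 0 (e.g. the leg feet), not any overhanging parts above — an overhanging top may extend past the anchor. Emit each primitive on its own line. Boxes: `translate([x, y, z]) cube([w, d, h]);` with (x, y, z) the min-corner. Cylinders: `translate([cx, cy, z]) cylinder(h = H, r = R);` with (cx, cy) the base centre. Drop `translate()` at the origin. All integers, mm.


translate([545, 580, 0]) cylinder(h = 19, r = 86);


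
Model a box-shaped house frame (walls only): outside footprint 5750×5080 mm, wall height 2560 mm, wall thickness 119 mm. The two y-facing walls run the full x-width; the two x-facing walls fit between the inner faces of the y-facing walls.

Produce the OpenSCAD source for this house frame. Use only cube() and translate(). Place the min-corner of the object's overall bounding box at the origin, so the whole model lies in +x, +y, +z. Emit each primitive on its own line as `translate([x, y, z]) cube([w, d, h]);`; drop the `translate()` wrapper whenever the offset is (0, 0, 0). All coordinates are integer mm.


cube([5750, 119, 2560]);
translate([0, 4961, 0]) cube([5750, 119, 2560]);
translate([0, 119, 0]) cube([119, 4842, 2560]);
translate([5631, 119, 0]) cube([119, 4842, 2560]);


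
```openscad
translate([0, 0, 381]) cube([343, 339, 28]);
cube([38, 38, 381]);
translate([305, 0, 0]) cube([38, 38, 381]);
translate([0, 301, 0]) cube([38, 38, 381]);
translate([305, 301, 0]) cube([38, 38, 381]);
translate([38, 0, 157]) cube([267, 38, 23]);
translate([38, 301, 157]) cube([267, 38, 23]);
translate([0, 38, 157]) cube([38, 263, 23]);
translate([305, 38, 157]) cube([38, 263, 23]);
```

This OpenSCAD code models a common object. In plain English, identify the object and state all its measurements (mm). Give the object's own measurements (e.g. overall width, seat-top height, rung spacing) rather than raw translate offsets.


A four-legged stool. The seat is a 343×339×28 mm slab whose top surface is at z = 409 mm; four square legs, each 38×38 mm in cross-section, run from the floor (z = 0) to the underside of the seat, each flush with a corner of the seat. Four stretchers, 38 mm wide and 23 mm tall, connect adjacent legs with their undersides at z = 157 mm, each running between the inner faces of the legs it joins and aligned with the legs' outer faces on the other axis.


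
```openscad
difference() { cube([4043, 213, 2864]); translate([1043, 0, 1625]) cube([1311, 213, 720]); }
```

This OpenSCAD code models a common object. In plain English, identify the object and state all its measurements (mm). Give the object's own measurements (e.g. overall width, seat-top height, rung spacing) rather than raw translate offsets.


A wall 4043 mm long (x), 213 mm thick (y), 2864 mm tall, with a rectangular window opening cut through it. The opening is 1311 mm wide and 720 mm tall; its sill is at z = 1625 mm and its near (−x) edge is 1043 mm from the wall's −x end. The opening passes through the full wall thickness.


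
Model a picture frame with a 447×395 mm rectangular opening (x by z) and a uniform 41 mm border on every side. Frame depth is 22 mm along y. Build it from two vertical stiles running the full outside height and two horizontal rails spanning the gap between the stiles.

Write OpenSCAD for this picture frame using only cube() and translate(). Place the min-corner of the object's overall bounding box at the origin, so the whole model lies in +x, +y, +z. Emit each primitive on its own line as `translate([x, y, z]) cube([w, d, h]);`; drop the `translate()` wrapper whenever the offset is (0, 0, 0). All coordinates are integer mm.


cube([41, 22, 477]);
translate([488, 0, 0]) cube([41, 22, 477]);
translate([41, 0, 0]) cube([447, 22, 41]);
translate([41, 0, 436]) cube([447, 22, 41]);


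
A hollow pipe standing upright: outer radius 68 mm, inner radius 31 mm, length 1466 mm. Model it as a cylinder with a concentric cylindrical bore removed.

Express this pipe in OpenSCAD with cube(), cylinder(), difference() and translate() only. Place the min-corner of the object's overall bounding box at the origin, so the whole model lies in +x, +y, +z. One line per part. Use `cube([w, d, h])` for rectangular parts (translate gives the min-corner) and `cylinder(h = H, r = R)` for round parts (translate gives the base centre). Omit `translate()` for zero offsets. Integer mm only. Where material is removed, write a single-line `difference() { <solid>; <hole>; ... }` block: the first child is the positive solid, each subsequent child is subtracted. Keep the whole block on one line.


difference() { translate([68, 68, 0]) cylinder(h = 1466, r = 68); translate([68, 68, 0]) cylinder(h = 1466, r = 31); }


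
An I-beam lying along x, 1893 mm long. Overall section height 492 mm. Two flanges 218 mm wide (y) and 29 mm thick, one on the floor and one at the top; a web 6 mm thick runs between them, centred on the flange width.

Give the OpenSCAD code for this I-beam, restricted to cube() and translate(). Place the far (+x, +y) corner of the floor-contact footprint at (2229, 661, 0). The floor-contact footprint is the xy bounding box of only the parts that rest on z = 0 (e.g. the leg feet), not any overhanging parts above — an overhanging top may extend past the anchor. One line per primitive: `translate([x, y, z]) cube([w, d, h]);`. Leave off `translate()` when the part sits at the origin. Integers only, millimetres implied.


translate([336, 443, 0]) cube([1893, 218, 29]);
translate([336, 549, 29]) cube([1893, 6, 434]);
translate([336, 443, 463]) cube([1893, 218, 29]);


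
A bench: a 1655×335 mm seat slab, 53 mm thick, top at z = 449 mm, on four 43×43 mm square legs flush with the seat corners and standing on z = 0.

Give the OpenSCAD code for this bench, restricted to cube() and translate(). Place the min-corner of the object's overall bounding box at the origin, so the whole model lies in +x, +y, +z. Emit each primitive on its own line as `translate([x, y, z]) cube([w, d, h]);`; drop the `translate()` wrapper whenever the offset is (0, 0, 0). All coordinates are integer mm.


// leg_h = 449 − 53 = 396
translate([0, 0, 396]) cube([1655, 335, 53]);
cube([43, 43, 396]);
translate([0, 292, 0]) cube([43, 43, 396]);
translate([1612, 0, 0]) cube([43, 43, 396]);
translate([1612, 292, 0]) cube([43, 43, 396]);


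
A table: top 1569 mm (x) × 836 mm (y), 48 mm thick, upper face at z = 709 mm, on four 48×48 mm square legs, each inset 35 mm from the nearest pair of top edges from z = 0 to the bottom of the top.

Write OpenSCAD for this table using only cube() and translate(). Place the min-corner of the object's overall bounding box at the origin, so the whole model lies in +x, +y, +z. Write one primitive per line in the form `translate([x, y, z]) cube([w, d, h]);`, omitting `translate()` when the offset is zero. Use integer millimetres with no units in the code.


translate([0, 0, 661]) cube([1569, 836, 48]);
translate([35, 35, 0]) cube([48, 48, 661]);
translate([1486, 35, 0]) cube([48, 48, 661]);
translate([35, 753, 0]) cube([48, 48, 661]);
translate([1486, 753, 0]) cube([48, 48, 661]);


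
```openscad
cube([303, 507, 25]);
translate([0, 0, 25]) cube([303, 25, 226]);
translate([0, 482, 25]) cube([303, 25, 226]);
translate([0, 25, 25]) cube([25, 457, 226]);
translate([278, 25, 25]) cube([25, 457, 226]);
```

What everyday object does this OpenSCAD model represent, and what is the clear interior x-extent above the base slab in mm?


An open box. The internal width is 253 mm.

A 303×507 base slab with four walls standing on it — an open box. The base is 303 mm wide and the walls are 25 mm thick, so the internal width is 303 − 2 × 25 = 253 mm.


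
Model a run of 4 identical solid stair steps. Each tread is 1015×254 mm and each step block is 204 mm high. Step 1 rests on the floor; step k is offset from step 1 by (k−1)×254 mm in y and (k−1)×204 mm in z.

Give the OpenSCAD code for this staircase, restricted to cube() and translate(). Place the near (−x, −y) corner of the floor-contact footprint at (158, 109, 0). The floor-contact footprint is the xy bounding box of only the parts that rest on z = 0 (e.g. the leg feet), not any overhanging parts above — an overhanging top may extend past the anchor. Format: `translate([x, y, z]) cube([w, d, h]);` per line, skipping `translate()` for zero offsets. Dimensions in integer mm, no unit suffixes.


translate([158, 109, 0]) cube([1015, 254, 204]);
translate([158, 363, 204]) cube([1015, 254, 204]);
translate([158, 617, 408]) cube([1015, 254, 204]);
translate([158, 871, 612]) cube([1015, 254, 204]);


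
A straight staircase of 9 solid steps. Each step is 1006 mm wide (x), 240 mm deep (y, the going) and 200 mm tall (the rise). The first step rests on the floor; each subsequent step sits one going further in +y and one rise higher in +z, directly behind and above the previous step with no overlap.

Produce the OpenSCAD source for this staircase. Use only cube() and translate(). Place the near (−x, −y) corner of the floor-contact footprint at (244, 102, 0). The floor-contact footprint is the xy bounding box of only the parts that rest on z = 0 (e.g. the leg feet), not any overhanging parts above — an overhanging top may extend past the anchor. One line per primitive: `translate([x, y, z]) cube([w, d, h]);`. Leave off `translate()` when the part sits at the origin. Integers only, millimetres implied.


translate([244, 102, 0]) cube([1006, 240, 200]);
translate([244, 342, 200]) cube([1006, 240, 200]);
translate([244, 582, 400]) cube([1006, 240, 200]);
translate([244, 822, 600]) cube([1006, 240, 200]);
translate([244, 1062, 800]) cube([1006, 240, 200]);
translate([244, 1302, 1000]) cube([1006, 240, 200]);
translate([244, 1542, 1200]) cube([1006, 240, 200]);
translate([244, 1782, 1400]) cube([1006, 240, 200]);
translate([244, 2022, 1600]) cube([1006, 240, 200]);


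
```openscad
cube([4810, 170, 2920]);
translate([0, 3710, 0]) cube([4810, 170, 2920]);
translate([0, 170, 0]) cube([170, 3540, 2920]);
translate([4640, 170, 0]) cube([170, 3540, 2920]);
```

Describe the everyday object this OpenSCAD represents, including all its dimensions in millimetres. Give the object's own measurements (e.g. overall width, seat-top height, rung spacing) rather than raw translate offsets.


The wall frame of a small rectangular building: four walls, each 2920 mm tall and 170 mm thick, enclosing a footprint 4810 mm (x) by 3880 mm (y) outside-to-outside, with no floor or roof. The front and back walls (the −y and +y sides) span the full width; the two side walls fit between them.


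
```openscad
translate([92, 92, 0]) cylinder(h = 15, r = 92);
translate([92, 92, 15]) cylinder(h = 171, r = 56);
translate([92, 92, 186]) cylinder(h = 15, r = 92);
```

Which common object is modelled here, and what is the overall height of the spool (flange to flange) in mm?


A spool. The overall height is 201 mm.

Three coaxial cylinders, large–small–large — a spool. Two 15 mm flanges and a 171 mm core give 15 + 171 + 15 = 201 mm.


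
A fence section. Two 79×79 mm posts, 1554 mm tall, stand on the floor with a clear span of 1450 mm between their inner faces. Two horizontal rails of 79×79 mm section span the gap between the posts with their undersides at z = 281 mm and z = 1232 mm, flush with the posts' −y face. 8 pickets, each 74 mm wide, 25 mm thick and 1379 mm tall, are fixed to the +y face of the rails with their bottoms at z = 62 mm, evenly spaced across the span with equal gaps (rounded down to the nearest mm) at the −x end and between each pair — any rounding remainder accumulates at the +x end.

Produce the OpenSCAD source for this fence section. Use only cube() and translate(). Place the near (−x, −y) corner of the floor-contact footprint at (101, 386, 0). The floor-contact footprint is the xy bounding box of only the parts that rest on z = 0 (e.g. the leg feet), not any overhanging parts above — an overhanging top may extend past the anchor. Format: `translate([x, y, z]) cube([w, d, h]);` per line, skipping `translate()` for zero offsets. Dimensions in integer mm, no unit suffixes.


translate([101, 386, 0]) cube([79, 79, 1554]);
translate([1630, 386, 0]) cube([79, 79, 1554]);
translate([180, 386, 281]) cube([1450, 79, 79]);
translate([180, 386, 1232]) cube([1450, 79, 79]);
translate([275, 465, 62]) cube([74, 25, 1379]);
translate([444, 465, 62]) cube([74, 25, 1379]);
translate([613, 465, 62]) cube([74, 25, 1379]);
translate([782, 465, 62]) cube([74, 25, 1379]);
translate([951, 465, 62]) cube([74, 25, 1379]);
translate([1120, 465, 62]) cube([74, 25, 1379]);
translate([1289, 465, 62]) cube([74, 25, 1379]);
translate([1458, 465, 62]) cube([74, 25, 1379]);


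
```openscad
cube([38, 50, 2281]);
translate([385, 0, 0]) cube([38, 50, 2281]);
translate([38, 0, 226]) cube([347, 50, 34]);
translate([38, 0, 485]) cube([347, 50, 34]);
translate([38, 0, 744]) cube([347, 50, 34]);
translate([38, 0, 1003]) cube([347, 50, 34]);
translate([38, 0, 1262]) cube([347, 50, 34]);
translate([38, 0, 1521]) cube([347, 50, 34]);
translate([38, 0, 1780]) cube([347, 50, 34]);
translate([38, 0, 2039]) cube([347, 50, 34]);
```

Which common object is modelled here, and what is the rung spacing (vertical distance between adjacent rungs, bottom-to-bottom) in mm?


A ladder. The rung spacing is 259 mm.

Two tall 38×50 posts with 8 short bars between them — a ladder. Adjacent rungs sit at z = 226 and z = 485, so the spacing is 485 − 226 = 259 mm.


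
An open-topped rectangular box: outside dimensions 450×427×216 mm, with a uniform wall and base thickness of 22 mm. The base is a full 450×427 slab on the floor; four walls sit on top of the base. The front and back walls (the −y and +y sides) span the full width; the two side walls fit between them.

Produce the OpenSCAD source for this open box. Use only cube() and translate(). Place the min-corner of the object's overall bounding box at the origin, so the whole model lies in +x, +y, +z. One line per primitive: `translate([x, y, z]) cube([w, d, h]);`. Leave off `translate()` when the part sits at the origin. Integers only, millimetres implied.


cube([450, 427, 22]);
translate([0, 0, 22]) cube([450, 22, 194]);
translate([0, 405, 22]) cube([450, 22, 194]);
translate([0, 22, 22]) cube([22, 383, 194]);
translate([428, 22, 22]) cube([22, 383, 194]);


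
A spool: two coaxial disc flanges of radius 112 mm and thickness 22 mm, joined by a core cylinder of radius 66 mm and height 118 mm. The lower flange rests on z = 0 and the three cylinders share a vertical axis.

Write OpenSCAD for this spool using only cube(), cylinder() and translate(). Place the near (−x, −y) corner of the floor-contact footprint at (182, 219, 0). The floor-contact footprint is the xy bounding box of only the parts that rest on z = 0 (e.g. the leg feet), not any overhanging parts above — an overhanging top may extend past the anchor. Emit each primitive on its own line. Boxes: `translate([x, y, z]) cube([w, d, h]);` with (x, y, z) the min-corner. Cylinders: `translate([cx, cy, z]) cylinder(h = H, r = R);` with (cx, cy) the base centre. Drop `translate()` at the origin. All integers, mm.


translate([294, 331, 0]) cylinder(h = 22, r = 112);
translate([294, 331, 22]) cylinder(h = 118, r = 66);
translate([294, 331, 140]) cylinder(h = 22, r = 112);


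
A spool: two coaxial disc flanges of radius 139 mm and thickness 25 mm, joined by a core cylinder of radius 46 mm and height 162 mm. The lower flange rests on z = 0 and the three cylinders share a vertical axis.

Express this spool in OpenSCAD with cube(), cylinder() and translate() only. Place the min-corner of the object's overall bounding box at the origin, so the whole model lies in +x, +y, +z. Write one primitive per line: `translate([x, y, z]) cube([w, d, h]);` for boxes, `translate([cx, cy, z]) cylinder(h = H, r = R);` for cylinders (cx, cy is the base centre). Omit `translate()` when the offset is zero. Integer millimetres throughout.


translate([139, 139, 0]) cylinder(h = 25, r = 139);
translate([139, 139, 25]) cylinder(h = 162, r = 46);
translate([139, 139, 187]) cylinder(h = 25, r = 139);


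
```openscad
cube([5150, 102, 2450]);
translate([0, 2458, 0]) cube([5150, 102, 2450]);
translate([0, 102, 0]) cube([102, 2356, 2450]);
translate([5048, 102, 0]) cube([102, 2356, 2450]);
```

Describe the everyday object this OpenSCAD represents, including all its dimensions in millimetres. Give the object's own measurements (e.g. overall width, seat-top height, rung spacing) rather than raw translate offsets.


The wall frame of a small rectangular building: four walls, each 2450 mm tall and 102 mm thick, enclosing a footprint 5150 mm (x) by 2560 mm (y) outside-to-outside, with no floor or roof. The front and back walls (the −y and +y sides) span the full width; the two side walls fit between them.


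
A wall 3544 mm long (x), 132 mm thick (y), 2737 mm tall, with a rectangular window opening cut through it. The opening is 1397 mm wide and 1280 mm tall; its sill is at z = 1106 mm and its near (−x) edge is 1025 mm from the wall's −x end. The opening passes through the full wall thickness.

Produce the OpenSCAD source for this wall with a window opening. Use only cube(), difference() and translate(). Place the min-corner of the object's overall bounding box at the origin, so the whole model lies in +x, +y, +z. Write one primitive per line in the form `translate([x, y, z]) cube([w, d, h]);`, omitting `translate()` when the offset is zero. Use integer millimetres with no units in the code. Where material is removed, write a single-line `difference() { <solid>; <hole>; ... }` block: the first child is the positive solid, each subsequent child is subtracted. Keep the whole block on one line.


difference() { cube([3544, 132, 2737]); translate([1025, 0, 1106]) cube([1397, 132, 1280]); }


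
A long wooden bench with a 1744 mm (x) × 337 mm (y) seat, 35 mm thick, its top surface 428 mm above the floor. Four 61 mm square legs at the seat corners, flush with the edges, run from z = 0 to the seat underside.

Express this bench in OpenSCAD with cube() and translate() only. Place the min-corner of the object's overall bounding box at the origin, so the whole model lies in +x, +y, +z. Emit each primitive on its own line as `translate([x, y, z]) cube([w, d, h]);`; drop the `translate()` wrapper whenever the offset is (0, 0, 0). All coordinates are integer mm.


// leg_h = 428 − 35 = 393
translate([0, 0, 393]) cube([1744, 337, 35]);
cube([61, 61, 393]);
translate([0, 276, 0]) cube([61, 61, 393]);
translate([1683, 0, 0]) cube([61, 61, 393]);
translate([1683, 276, 0]) cube([61, 61, 393]);


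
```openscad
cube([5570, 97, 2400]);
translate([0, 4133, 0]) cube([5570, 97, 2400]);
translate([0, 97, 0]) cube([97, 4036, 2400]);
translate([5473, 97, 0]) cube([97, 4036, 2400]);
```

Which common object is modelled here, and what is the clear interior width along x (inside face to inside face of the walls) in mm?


A house (or room) frame. The interior width is 5376 mm.

Four 2400 mm walls enclosing a rectangle with no floor or roof — a room or house frame. Outside width is 5570 mm and wall thickness is 97 mm, so the interior width is 5570 − 2 × 97 = 5376 mm.


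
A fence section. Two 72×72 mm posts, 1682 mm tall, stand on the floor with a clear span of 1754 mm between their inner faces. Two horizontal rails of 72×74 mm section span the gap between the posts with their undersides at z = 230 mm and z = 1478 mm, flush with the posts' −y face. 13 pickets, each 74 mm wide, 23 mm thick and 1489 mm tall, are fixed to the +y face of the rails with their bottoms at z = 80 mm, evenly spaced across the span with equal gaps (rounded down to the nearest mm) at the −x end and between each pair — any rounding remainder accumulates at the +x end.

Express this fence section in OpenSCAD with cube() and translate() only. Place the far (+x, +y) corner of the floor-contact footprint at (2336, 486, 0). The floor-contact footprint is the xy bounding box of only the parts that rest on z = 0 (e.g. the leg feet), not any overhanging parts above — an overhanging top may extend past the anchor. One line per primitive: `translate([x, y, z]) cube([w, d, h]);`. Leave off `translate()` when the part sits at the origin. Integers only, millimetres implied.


translate([438, 414, 0]) cube([72, 72, 1682]);
translate([2264, 414, 0]) cube([72, 72, 1682]);
translate([510, 414, 230]) cube([1754, 72, 74]);
translate([510, 414, 1478]) cube([1754, 72, 74]);
translate([566, 486, 80]) cube([74, 23, 1489]);
translate([696, 486, 80]) cube([74, 23, 1489]);
translate([826, 486, 80]) cube([74, 23, 1489]);
translate([956, 486, 80]) cube([74, 23, 1489]);
translate([1086, 486, 80]) cube([74, 23, 1489]);
translate([1216, 486, 80]) cube([74, 23, 1489]);
translate([1346, 486, 80]) cube([74, 23, 1489]);
translate([1476, 486, 80]) cube([74, 23, 1489]);
translate([1606, 486, 80]) cube([74, 23, 1489]);
translate([1736, 486, 80]) cube([74, 23, 1489]);
translate([1866, 486, 80]) cube([74, 23, 1489]);
translate([1996, 486, 80]) cube([74, 23, 1489]);
translate([2126, 486, 80]) cube([74, 23, 1489]);


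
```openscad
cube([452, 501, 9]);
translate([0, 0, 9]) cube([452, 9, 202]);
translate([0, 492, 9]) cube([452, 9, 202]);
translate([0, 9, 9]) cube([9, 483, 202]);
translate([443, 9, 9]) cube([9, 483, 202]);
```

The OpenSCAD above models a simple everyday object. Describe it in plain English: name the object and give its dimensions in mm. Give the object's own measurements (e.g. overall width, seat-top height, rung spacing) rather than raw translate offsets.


An open-topped rectangular box: outside dimensions 452×501×211 mm, with a uniform wall and base thickness of 9 mm. The base is a full 452×501 slab on the floor; four walls sit on top of the base. The front and back walls (the −y and +y sides) span the full width; the two side walls fit between them.


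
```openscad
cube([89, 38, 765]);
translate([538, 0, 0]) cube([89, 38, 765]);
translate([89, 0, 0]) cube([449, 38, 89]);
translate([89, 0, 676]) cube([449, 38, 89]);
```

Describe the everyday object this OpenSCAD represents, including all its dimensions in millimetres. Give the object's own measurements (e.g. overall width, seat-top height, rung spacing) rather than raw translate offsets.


A rectangular picture frame lying in the x–z plane (depth along y). The opening is 449 mm wide (x) by 587 mm tall (z), surrounded by a border 89 mm wide on all four sides. The frame is 38 mm deep and is made of two full-height vertical stiles with two horizontal rails fitted between them.


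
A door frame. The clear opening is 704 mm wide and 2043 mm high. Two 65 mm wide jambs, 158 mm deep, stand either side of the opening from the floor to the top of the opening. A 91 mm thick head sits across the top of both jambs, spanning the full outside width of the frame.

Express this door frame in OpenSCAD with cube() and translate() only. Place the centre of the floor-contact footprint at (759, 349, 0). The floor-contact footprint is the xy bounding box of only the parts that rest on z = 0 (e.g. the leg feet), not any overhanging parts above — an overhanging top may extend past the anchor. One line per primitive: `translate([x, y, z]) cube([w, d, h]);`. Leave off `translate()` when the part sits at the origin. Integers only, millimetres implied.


translate([342, 270, 0]) cube([65, 158, 2043]);
translate([1111, 270, 0]) cube([65, 158, 2043]);
translate([342, 270, 2043]) cube([834, 158, 91]);


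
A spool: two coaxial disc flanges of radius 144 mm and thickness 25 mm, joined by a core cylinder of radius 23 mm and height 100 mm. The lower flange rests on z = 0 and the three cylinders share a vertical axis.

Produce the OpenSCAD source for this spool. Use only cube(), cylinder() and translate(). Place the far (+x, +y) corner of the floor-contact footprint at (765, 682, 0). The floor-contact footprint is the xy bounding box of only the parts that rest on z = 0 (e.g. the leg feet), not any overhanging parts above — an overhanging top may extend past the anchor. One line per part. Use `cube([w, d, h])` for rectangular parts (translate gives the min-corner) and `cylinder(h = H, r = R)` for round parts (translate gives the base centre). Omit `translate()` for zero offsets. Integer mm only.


translate([621, 538, 0]) cylinder(h = 25, r = 144);
translate([621, 538, 25]) cylinder(h = 100, r = 23);
translate([621, 538, 125]) cylinder(h = 25, r = 144);


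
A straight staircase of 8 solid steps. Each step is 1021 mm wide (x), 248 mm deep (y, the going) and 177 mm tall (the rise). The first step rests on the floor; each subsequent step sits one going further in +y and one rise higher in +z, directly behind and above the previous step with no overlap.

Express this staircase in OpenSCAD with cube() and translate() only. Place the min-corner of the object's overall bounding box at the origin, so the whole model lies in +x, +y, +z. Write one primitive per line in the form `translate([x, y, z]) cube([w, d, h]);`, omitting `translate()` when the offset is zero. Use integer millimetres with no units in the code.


cube([1021, 248, 177]);
translate([0, 248, 177]) cube([1021, 248, 177]);
translate([0, 496, 354]) cube([1021, 248, 177]);
translate([0, 744, 531]) cube([1021, 248, 177]);
translate([0, 992, 708]) cube([1021, 248, 177]);
translate([0, 1240, 885]) cube([1021, 248, 177]);
translate([0, 1488, 1062]) cube([1021, 248, 177]);
translate([0, 1736, 1239]) cube([1021, 248, 177]);


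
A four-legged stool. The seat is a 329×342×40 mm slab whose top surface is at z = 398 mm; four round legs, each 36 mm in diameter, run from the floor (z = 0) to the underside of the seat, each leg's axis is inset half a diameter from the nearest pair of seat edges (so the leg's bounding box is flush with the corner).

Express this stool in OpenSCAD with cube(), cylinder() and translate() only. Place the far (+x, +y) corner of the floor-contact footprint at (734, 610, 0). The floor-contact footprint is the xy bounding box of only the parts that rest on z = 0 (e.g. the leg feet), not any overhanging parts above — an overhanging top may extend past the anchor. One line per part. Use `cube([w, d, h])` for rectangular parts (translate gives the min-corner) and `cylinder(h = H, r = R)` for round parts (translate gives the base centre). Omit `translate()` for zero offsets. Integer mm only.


// leg_h = 398 - 40 = 358
translate([405, 268, 358]) cube([329, 342, 40]);
translate([423, 286, 0]) cylinder(h = 358, r = 18);
translate([716, 286, 0]) cylinder(h = 358, r = 18);
translate([423, 592, 0]) cylinder(h = 358, r = 18);
translate([716, 592, 0]) cylinder(h = 358, r = 18);


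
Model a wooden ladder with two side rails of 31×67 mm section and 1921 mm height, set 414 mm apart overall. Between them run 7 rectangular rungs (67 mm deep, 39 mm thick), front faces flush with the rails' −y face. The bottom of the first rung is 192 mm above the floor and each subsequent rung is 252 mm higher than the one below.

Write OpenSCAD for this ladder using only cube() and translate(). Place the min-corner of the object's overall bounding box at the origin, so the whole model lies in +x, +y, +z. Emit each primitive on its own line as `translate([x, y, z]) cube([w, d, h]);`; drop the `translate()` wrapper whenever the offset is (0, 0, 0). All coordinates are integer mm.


cube([31, 67, 1921]);
translate([383, 0, 0]) cube([31, 67, 1921]);
translate([31, 0, 192]) cube([352, 67, 39]);
translate([31, 0, 444]) cube([352, 67, 39]);
translate([31, 0, 696]) cube([352, 67, 39]);
translate([31, 0, 948]) cube([352, 67, 39]);
translate([31, 0, 1200]) cube([352, 67, 39]);
translate([31, 0, 1452]) cube([352, 67, 39]);
translate([31, 0, 1704]) cube([352, 67, 39]);


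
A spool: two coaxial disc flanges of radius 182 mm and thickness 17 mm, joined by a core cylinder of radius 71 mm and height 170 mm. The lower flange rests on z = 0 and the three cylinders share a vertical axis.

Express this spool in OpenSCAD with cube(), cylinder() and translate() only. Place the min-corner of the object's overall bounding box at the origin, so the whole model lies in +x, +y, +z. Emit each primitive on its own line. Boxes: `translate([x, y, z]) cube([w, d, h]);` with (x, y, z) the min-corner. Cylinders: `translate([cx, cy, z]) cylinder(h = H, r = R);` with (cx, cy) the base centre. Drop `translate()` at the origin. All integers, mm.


translate([182, 182, 0]) cylinder(h = 17, r = 182);
translate([182, 182, 17]) cylinder(h = 170, r = 71);
translate([182, 182, 187]) cylinder(h = 17, r = 182);


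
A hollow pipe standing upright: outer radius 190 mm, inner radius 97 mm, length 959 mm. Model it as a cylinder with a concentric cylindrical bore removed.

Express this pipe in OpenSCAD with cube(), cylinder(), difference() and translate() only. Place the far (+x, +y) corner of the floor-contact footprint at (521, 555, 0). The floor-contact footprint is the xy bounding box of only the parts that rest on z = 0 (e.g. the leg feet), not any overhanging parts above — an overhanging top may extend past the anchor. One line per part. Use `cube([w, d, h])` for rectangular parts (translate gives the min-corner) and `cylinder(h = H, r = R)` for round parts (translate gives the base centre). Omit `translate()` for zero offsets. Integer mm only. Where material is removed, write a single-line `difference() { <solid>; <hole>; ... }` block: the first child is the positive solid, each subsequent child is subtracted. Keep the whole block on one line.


difference() { translate([331, 365, 0]) cylinder(h = 959, r = 190); translate([331, 365, 0]) cylinder(h = 959, r = 97); }


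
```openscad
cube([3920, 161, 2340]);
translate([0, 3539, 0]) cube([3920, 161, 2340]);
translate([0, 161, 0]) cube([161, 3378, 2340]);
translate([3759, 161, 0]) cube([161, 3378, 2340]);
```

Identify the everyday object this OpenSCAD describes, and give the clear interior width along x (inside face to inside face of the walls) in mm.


A house (or room) frame. The interior width is 3598 mm.

Four 2340 mm walls enclosing a rectangle with no floor or roof — a room or house frame. Outside width is 3920 mm and wall thickness is 161 mm, so the interior width is 3920 − 2 × 161 = 3598 mm.


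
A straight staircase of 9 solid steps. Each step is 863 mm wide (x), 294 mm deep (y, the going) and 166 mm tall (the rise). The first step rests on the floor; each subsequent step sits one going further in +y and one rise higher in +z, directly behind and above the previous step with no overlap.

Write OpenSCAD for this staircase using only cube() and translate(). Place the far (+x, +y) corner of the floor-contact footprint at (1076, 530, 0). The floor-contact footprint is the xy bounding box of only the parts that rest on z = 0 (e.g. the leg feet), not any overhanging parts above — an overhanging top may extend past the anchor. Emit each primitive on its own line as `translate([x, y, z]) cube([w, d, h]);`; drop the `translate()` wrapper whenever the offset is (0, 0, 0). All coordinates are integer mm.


translate([213, 236, 0]) cube([863, 294, 166]);
translate([213, 530, 166]) cube([863, 294, 166]);
translate([213, 824, 332]) cube([863, 294, 166]);
translate([213, 1118, 498]) cube([863, 294, 166]);
translate([213, 1412, 664]) cube([863, 294, 166]);
translate([213, 1706, 830]) cube([863, 294, 166]);
translate([213, 2000, 996]) cube([863, 294, 166]);
translate([213, 2294, 1162]) cube([863, 294, 166]);
translate([213, 2588, 1328]) cube([863, 294, 166]);


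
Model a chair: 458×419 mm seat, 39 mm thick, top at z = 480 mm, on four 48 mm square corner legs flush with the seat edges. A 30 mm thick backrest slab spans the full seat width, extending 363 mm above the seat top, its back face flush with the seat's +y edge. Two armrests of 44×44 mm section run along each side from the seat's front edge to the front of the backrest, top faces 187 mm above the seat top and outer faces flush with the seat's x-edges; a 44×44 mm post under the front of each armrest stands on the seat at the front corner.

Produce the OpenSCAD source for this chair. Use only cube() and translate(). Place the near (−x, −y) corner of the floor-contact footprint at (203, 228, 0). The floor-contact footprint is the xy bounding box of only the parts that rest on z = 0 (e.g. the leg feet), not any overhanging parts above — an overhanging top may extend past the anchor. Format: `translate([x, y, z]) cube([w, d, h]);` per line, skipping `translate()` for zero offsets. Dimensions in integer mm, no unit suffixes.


// leg_h = 480 - 39 = 441
// arm post h = 187 - 44 = 143
translate([203, 228, 441]) cube([458, 419, 39]);
translate([203, 228, 0]) cube([48, 48, 441]);
translate([613, 228, 0]) cube([48, 48, 441]);
translate([203, 599, 0]) cube([48, 48, 441]);
translate([613, 599, 0]) cube([48, 48, 441]);
translate([203, 617, 480]) cube([458, 30, 363]);
translate([203, 228, 623]) cube([44, 389, 44]);
translate([617, 228, 623]) cube([44, 389, 44]);
translate([203, 228, 480]) cube([44, 44, 143]);
translate([617, 228, 480]) cube([44, 44, 143]);


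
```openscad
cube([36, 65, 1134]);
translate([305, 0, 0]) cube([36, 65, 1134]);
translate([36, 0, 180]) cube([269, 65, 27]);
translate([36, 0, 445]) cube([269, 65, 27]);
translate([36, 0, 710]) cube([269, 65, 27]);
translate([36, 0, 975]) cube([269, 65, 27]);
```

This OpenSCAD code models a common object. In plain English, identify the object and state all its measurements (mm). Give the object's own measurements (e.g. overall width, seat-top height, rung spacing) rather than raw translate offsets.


A straight ladder. Two 36×65 mm vertical rails, 1134 mm tall, stand 341 mm apart (outside-to-outside) with their front faces coplanar on the −y side. 4 rungs, each 65 mm deep and 27 mm tall, span between the inner faces of the rails, front faces flush with the rails. The lowest rung's underside is at z = 180 mm and rungs are spaced 265 mm apart (underside to underside).


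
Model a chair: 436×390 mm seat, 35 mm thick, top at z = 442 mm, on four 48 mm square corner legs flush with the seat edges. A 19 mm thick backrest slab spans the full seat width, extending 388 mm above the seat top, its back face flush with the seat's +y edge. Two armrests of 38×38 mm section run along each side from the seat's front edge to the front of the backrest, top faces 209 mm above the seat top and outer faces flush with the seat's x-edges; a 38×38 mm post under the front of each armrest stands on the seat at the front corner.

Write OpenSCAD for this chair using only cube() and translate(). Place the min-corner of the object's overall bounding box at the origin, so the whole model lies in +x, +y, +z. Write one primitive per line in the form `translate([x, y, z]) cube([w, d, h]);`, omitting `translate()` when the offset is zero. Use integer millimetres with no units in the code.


// leg_h = 442 - 35 = 407
// arm post h = 209 - 38 = 171
translate([0, 0, 407]) cube([436, 390, 35]);
cube([48, 48, 407]);
translate([388, 0, 0]) cube([48, 48, 407]);
translate([0, 342, 0]) cube([48, 48, 407]);
translate([388, 342, 0]) cube([48, 48, 407]);
translate([0, 371, 442]) cube([436, 19, 388]);
translate([0, 0, 613]) cube([38, 371, 38]);
translate([398, 0, 613]) cube([38, 371, 38]);
translate([0, 0, 442]) cube([38, 38, 171]);
translate([398, 0, 442]) cube([38, 38, 171]);


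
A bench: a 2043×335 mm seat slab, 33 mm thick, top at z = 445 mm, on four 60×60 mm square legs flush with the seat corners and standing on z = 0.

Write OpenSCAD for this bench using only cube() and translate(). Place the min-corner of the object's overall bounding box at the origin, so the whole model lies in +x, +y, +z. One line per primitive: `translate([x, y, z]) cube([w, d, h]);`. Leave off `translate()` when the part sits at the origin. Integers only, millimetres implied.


translate([0, 0, 412]) cube([2043, 335, 33]);
cube([60, 60, 412]);
translate([0, 275, 0]) cube([60, 60, 412]);
translate([1983, 0, 0]) cube([60, 60, 412]);
translate([1983, 275, 0]) cube([60, 60, 412]);


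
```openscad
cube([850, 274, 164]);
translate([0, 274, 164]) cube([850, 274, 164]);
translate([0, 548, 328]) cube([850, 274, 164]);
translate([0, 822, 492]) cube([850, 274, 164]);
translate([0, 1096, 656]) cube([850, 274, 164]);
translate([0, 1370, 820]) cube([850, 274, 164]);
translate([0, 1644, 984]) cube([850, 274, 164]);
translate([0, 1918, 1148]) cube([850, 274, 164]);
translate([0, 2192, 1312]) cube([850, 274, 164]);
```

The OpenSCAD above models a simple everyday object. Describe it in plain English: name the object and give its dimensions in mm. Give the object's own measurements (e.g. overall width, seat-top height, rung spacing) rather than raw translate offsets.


A straight staircase of 9 solid steps. Each step is 850 mm wide (x), 274 mm deep (y, the going) and 164 mm tall (the rise). The first step rests on the floor; each subsequent step sits one going further in +y and one rise higher in +z, directly behind and above the previous step with no overlap.
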